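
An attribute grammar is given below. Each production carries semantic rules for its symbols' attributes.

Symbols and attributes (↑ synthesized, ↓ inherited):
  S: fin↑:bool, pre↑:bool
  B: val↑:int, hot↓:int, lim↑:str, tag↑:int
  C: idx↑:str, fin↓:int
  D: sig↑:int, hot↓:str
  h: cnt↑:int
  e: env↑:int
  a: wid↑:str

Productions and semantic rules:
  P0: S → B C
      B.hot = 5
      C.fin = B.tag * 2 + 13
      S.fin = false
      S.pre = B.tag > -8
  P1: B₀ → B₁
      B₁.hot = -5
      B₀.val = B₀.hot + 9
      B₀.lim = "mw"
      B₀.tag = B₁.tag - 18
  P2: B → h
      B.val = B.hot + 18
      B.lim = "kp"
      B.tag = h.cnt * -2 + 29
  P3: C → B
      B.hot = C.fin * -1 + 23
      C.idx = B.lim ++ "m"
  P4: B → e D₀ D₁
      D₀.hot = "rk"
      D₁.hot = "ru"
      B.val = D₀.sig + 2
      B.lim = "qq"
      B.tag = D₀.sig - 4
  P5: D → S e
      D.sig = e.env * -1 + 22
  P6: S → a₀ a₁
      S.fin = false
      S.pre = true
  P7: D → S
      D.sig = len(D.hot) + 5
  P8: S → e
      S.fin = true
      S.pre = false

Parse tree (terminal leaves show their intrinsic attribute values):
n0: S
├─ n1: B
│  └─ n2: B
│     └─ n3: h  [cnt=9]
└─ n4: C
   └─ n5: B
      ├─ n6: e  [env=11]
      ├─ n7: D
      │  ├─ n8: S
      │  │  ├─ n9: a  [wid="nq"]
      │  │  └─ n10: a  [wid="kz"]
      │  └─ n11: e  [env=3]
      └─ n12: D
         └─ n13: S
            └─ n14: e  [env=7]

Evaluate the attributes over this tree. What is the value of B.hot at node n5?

24

1. n1.hot = 5  [5]
2. n2.hot = -5  [-5]
3. n3.cnt = 9  [terminal]
4. n2.val = 13  [B.hot + 18]
5. n2.lim = "kp"  ["kp"]
6. n2.tag = 11  [h.cnt * -2 + 29]
7. n1.val = 14  [B₀.hot + 9]
8. n1.lim = "mw"  ["mw"]
9. n1.tag = -7  [B₁.tag - 18]
10. n4.fin = -1  [B.tag * 2 + 13]
11. n5.hot = 24  [C.fin * -1 + 23]
12. n6.env = 11  [terminal]
13. n7.hot = "rk"  ["rk"]
14. n9.wid = "nq"  [terminal]
15. n10.wid = "kz"  [terminal]
16. n8.fin = false  [false]
17. n8.pre = true  [true]
18. n11.env = 3  [terminal]
19. n7.sig = 19  [e.env * -1 + 22]
20. n12.hot = "ru"  ["ru"]
21. n14.env = 7  [terminal]
22. n13.fin = true  [true]
23. n13.pre = false  [false]
24. n12.sig = 7  [len(D.hot) + 5]
25. n5.val = 21  [D₀.sig + 2]
26. n5.lim = "qq"  ["qq"]
27. n5.tag = 15  [D₀.sig - 4]
28. n4.idx = "qqm"  [B.lim ++ "m"]
29. n0.fin = false  [false]
30. n0.pre = true  [B.tag > -8]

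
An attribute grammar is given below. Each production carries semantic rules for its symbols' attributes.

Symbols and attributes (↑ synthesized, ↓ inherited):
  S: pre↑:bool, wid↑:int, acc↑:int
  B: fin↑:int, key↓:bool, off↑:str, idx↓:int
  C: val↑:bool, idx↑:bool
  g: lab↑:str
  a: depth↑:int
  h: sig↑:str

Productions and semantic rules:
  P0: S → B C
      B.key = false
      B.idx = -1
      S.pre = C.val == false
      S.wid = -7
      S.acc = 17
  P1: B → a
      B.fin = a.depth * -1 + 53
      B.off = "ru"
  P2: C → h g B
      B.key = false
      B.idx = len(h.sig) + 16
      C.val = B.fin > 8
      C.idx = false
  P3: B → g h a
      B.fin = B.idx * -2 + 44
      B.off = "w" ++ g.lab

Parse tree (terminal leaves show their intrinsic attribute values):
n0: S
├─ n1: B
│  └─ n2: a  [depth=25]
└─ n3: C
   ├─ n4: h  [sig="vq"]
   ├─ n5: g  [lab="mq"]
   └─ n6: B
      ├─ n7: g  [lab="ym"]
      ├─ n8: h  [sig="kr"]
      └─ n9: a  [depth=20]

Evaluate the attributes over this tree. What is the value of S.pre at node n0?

1. n1.key = false  [false]
2. n1.idx = -1  [-1]
3. n2.depth = 25  [terminal]
4. n1.fin = 28  [a.depth * -1 + 53]
5. n1.off = "ru"  ["ru"]
6. n4.sig = "vq"  [terminal]
7. n5.lab = "mq"  [terminal]
8. n6.key = false  [false]
9. n6.idx = 18  [len(h.sig) + 16]
10. n7.lab = "ym"  [terminal]
11. n8.sig = "kr"  [terminal]
12. n9.depth = 20  [terminal]
13. n6.fin = 8  [B.idx * -2 + 44]
14. n6.off = "wym"  ["w" ++ g.lab]
15. n3.val = false  [B.fin > 8]
16. n3.idx = false  [false]
17. n0.pre = true  [C.val == false]
18. n0.wid = -7  [-7]
19. n0.acc = 17  [17]

true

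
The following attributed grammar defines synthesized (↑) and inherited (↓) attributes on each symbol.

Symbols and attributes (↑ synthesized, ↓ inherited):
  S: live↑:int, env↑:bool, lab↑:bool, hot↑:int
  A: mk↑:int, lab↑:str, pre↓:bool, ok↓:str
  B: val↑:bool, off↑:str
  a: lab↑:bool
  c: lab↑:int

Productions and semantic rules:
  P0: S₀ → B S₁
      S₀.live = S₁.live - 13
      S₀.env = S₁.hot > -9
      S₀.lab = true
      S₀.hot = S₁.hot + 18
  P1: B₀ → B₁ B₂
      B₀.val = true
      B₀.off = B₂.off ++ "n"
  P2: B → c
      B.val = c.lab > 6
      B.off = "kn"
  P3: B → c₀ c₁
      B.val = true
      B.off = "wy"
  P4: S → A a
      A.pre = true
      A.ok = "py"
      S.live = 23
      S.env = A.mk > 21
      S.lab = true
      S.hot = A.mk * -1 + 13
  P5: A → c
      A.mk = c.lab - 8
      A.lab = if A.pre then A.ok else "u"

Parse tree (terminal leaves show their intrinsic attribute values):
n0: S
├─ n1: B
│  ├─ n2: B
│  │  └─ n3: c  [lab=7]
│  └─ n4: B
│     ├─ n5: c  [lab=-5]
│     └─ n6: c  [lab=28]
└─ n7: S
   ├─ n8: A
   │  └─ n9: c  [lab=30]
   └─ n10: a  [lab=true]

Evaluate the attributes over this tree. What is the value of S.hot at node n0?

1. n3.lab = 7  [terminal]
2. n2.val = true  [c.lab > 6]
3. n2.off = "kn"  ["kn"]
4. n5.lab = -5  [terminal]
5. n6.lab = 28  [terminal]
6. n4.val = true  [true]
7. n4.off = "wy"  ["wy"]
8. n1.val = true  [true]
9. n1.off = "wyn"  [B₂.off ++ "n"]
10. n8.pre = true  [true]
11. n8.ok = "py"  ["py"]
12. n9.lab = 30  [terminal]
13. n8.mk = 22  [c.lab - 8]
14. n8.lab = "py"  [if A.pre then A.ok else "u"]
15. n10.lab = true  [terminal]
16. n7.live = 23  [23]
17. n7.env = true  [A.mk > 21]
18. n7.lab = true  [true]
19. n7.hot = -9  [A.mk * -1 + 13]
20. n0.live = 10  [S₁.live - 13]
21. n0.env = false  [S₁.hot > -9]
22. n0.lab = true  [true]
23. n0.hot = 9  [S₁.hot + 18]

9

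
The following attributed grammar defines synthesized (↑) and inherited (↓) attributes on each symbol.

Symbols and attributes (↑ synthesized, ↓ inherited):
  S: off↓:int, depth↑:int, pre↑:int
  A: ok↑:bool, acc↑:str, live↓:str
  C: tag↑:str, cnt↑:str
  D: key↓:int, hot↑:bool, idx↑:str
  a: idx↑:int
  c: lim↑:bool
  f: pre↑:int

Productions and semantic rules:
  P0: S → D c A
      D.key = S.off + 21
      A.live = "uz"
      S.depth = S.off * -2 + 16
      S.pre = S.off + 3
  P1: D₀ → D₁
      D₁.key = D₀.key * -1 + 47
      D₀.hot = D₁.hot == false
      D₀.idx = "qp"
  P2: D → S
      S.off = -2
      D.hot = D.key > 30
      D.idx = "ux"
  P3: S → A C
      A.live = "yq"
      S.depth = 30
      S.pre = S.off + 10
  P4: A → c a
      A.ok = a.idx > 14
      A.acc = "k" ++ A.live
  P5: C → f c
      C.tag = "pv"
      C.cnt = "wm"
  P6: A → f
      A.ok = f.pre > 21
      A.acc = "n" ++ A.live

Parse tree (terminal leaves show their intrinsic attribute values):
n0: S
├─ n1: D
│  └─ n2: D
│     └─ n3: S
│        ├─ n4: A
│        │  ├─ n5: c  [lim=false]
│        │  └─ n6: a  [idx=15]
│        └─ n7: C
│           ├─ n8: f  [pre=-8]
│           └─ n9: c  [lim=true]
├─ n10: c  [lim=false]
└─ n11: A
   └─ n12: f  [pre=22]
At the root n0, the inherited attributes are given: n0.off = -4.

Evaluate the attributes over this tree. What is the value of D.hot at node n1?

true

1. n0.off = -4  [given at root]
2. n1.key = 17  [S.off + 21]
3. n2.key = 30  [D₀.key * -1 + 47]
4. n3.off = -2  [-2]
5. n4.live = "yq"  ["yq"]
6. n5.lim = false  [terminal]
7. n6.idx = 15  [terminal]
8. n4.ok = true  [a.idx > 14]
9. n4.acc = "kyq"  ["k" ++ A.live]
10. n8.pre = -8  [terminal]
11. n9.lim = true  [terminal]
12. n7.tag = "pv"  ["pv"]
13. n7.cnt = "wm"  ["wm"]
14. n3.depth = 30  [30]
15. n3.pre = 8  [S.off + 10]
16. n2.hot = false  [D.key > 30]
17. n2.idx = "ux"  ["ux"]
18. n1.hot = true  [D₁.hot == false]
19. n1.idx = "qp"  ["qp"]
20. n10.lim = false  [terminal]
21. n11.live = "uz"  ["uz"]
22. n12.pre = 22  [terminal]
23. n11.ok = true  [f.pre > 21]
24. n11.acc = "nuz"  ["n" ++ A.live]
25. n0.depth = 24  [S.off * -2 + 16]
26. n0.pre = -1  [S.off + 3]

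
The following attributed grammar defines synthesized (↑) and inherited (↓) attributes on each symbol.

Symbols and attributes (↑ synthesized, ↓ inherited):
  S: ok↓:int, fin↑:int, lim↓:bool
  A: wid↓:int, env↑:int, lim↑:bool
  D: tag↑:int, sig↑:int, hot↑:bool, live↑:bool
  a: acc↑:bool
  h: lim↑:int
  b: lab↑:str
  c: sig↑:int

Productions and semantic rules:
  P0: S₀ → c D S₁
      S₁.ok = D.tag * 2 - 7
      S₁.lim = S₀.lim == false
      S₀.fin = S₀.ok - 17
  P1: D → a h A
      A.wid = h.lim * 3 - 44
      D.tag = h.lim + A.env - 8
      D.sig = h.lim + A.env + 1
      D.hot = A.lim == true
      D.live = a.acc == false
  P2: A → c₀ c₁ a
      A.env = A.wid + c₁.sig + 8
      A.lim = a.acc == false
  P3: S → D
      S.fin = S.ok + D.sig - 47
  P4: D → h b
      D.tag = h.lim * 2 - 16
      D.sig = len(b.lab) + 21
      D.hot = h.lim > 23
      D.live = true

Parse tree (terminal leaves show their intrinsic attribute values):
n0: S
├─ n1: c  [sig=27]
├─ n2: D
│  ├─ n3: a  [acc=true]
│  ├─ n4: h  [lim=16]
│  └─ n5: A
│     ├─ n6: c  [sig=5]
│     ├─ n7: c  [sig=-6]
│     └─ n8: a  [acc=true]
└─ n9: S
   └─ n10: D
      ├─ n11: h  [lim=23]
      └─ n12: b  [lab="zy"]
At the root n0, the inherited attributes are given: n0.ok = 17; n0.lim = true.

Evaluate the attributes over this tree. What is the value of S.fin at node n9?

-3

1. n0.ok = 17  [given at root]
2. n0.lim = true  [given at root]
3. n1.sig = 27  [terminal]
4. n3.acc = true  [terminal]
5. n4.lim = 16  [terminal]
6. n5.wid = 4  [h.lim * 3 - 44]
7. n6.sig = 5  [terminal]
8. n7.sig = -6  [terminal]
9. n8.acc = true  [terminal]
10. n5.env = 6  [A.wid + c₁.sig + 8]
11. n5.lim = false  [a.acc == false]
12. n2.tag = 14  [h.lim + A.env - 8]
13. n2.sig = 23  [h.lim + A.env + 1]
14. n2.hot = false  [A.lim == true]
15. n2.live = false  [a.acc == false]
16. n9.ok = 21  [D.tag * 2 - 7]
17. n9.lim = false  [S₀.lim == false]
18. n11.lim = 23  [terminal]
19. n12.lab = "zy"  [terminal]
20. n10.tag = 30  [h.lim * 2 - 16]
21. n10.sig = 23  [len(b.lab) + 21]
22. n10.hot = false  [h.lim > 23]
23. n10.live = true  [true]
24. n9.fin = -3  [S.ok + D.sig - 47]
25. n0.fin = 0  [S₀.ok - 17]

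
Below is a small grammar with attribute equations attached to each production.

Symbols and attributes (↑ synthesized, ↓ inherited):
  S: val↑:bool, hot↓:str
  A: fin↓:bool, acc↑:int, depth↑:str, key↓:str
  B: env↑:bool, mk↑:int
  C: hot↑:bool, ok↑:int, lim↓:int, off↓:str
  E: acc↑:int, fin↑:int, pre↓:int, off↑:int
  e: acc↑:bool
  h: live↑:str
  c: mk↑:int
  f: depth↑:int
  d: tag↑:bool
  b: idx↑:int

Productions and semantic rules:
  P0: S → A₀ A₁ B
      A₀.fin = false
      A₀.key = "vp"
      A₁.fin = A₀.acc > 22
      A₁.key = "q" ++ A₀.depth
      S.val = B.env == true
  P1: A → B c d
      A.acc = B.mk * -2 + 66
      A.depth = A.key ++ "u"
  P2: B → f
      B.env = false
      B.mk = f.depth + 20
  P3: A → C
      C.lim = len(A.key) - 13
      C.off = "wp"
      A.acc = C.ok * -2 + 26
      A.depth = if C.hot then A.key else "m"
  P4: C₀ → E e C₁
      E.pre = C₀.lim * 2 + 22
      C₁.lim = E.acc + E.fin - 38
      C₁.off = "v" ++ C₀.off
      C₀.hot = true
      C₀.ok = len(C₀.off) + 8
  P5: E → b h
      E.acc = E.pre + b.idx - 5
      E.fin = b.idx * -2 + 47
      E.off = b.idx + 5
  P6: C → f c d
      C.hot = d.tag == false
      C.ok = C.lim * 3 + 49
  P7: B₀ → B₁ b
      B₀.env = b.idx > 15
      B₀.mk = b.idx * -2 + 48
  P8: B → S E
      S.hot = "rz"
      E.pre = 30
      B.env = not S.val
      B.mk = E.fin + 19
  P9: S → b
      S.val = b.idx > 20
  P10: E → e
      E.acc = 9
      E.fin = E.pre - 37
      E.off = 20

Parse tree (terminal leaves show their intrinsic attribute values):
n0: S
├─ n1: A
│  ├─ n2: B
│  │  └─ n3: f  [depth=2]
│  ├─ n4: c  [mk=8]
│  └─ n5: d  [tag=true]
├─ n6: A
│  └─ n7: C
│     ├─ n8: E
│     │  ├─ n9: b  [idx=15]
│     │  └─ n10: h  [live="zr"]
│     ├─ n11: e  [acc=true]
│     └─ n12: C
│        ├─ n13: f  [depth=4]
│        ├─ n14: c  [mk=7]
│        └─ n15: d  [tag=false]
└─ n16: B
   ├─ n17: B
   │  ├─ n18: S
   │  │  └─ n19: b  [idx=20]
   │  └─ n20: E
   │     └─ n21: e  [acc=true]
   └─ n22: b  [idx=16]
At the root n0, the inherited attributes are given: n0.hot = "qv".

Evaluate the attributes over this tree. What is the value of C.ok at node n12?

1. n0.hot = "qv"  [given at root]
2. n1.fin = false  [false]
3. n1.key = "vp"  ["vp"]
4. n3.depth = 2  [terminal]
5. n2.env = false  [false]
6. n2.mk = 22  [f.depth + 20]
7. n4.mk = 8  [terminal]
8. n5.tag = true  [terminal]
9. n1.acc = 22  [B.mk * -2 + 66]
10. n1.depth = "vpu"  [A.key ++ "u"]
11. n6.fin = false  [A₀.acc > 22]
12. n6.key = "qvpu"  ["q" ++ A₀.depth]
13. n7.lim = -9  [len(A.key) - 13]
14. n7.off = "wp"  ["wp"]
15. n8.pre = 4  [C₀.lim * 2 + 22]
16. n9.idx = 15  [terminal]
17. n10.live = "zr"  [terminal]
18. n8.acc = 14  [E.pre + b.idx - 5]
19. n8.fin = 17  [b.idx * -2 + 47]
20. n8.off = 20  [b.idx + 5]
21. n11.acc = true  [terminal]
22. n12.lim = -7  [E.acc + E.fin - 38]
23. n12.off = "vwp"  ["v" ++ C₀.off]
24. n13.depth = 4  [terminal]
25. n14.mk = 7  [terminal]
26. n15.tag = false  [terminal]
27. n12.hot = true  [d.tag == false]
28. n12.ok = 28  [C.lim * 3 + 49]
29. n7.hot = true  [true]
30. n7.ok = 10  [len(C₀.off) + 8]
31. n6.acc = 6  [C.ok * -2 + 26]
32. n6.depth = "qvpu"  [if C.hot then A.key else "m"]
33. n18.hot = "rz"  ["rz"]
34. n19.idx = 20  [terminal]
35. n18.val = false  [b.idx > 20]
36. n20.pre = 30  [30]
37. n21.acc = true  [terminal]
38. n20.acc = 9  [9]
39. n20.fin = -7  [E.pre - 37]
40. n20.off = 20  [20]
41. n17.env = true  [not S.val]
42. n17.mk = 12  [E.fin + 19]
43. n22.idx = 16  [terminal]
44. n16.env = true  [b.idx > 15]
45. n16.mk = 16  [b.idx * -2 + 48]
46. n0.val = true  [B.env == true]

28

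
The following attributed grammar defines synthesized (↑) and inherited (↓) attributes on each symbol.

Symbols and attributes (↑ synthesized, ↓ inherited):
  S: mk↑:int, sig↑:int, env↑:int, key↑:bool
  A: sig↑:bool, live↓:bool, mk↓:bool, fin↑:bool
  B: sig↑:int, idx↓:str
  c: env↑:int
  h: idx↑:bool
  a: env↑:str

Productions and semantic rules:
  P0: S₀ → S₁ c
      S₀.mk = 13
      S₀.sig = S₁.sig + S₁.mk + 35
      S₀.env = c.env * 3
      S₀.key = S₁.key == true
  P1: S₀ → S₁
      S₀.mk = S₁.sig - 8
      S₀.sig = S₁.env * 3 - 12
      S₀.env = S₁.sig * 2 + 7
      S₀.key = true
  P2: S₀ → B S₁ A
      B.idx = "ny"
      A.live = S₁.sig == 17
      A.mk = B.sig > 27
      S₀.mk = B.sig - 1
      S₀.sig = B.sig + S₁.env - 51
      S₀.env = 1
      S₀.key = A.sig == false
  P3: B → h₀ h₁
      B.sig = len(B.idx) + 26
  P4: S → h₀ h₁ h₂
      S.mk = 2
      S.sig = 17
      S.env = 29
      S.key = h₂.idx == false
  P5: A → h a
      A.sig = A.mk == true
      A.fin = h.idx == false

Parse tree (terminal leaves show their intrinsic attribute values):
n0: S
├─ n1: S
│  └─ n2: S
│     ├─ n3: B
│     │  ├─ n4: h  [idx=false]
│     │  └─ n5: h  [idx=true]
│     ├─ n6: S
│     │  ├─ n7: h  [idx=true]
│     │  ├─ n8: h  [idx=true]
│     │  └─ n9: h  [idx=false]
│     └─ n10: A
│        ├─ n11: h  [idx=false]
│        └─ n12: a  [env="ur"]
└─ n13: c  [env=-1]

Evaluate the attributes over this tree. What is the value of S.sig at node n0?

1. n3.idx = "ny"  ["ny"]
2. n4.idx = false  [terminal]
3. n5.idx = true  [terminal]
4. n3.sig = 28  [len(B.idx) + 26]
5. n7.idx = true  [terminal]
6. n8.idx = true  [terminal]
7. n9.idx = false  [terminal]
8. n6.mk = 2  [2]
9. n6.sig = 17  [17]
10. n6.env = 29  [29]
11. n6.key = true  [h₂.idx == false]
12. n10.live = true  [S₁.sig == 17]
13. n10.mk = true  [B.sig > 27]
14. n11.idx = false  [terminal]
15. n12.env = "ur"  [terminal]
16. n10.sig = true  [A.mk == true]
17. n10.fin = true  [h.idx == false]
18. n2.mk = 27  [B.sig - 1]
19. n2.sig = 6  [B.sig + S₁.env - 51]
20. n2.env = 1  [1]
21. n2.key = false  [A.sig == false]
22. n1.mk = -2  [S₁.sig - 8]
23. n1.sig = -9  [S₁.env * 3 - 12]
24. n1.env = 19  [S₁.sig * 2 + 7]
25. n1.key = true  [true]
26. n13.env = -1  [terminal]
27. n0.mk = 13  [13]
28. n0.sig = 24  [S₁.sig + S₁.mk + 35]
29. n0.env = -3  [c.env * 3]
30. n0.key = true  [S₁.key == true]

24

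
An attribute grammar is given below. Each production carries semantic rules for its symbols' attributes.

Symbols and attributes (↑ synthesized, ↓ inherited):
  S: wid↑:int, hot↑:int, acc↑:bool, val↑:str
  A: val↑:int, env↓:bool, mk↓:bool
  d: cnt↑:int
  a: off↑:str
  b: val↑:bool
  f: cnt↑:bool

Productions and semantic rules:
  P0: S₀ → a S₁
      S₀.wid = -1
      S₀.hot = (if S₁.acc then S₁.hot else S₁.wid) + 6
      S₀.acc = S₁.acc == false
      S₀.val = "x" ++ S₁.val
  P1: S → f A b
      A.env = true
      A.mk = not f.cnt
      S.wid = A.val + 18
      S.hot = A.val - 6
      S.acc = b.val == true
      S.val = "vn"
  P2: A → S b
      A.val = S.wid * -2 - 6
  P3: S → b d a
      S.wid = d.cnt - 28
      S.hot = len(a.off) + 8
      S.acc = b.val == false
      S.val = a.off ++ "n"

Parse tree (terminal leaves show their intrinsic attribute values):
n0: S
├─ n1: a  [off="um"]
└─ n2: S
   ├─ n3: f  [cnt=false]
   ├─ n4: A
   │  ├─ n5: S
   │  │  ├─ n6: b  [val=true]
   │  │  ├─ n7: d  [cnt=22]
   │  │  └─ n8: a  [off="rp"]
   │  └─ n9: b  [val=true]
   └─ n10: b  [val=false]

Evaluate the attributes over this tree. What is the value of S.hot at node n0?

30

1. n1.off = "um"  [terminal]
2. n3.cnt = false  [terminal]
3. n4.env = true  [true]
4. n4.mk = true  [not f.cnt]
5. n6.val = true  [terminal]
6. n7.cnt = 22  [terminal]
7. n8.off = "rp"  [terminal]
8. n5.wid = -6  [d.cnt - 28]
9. n5.hot = 10  [len(a.off) + 8]
10. n5.acc = false  [b.val == false]
11. n5.val = "rpn"  [a.off ++ "n"]
12. n9.val = true  [terminal]
13. n4.val = 6  [S.wid * -2 - 6]
14. n10.val = false  [terminal]
15. n2.wid = 24  [A.val + 18]
16. n2.hot = 0  [A.val - 6]
17. n2.acc = false  [b.val == true]
18. n2.val = "vn"  ["vn"]
19. n0.wid = -1  [-1]
20. n0.hot = 30  [(if S₁.acc then S₁.hot else S₁.wid) + 6]
21. n0.acc = true  [S₁.acc == false]
22. n0.val = "xvn"  ["x" ++ S₁.val]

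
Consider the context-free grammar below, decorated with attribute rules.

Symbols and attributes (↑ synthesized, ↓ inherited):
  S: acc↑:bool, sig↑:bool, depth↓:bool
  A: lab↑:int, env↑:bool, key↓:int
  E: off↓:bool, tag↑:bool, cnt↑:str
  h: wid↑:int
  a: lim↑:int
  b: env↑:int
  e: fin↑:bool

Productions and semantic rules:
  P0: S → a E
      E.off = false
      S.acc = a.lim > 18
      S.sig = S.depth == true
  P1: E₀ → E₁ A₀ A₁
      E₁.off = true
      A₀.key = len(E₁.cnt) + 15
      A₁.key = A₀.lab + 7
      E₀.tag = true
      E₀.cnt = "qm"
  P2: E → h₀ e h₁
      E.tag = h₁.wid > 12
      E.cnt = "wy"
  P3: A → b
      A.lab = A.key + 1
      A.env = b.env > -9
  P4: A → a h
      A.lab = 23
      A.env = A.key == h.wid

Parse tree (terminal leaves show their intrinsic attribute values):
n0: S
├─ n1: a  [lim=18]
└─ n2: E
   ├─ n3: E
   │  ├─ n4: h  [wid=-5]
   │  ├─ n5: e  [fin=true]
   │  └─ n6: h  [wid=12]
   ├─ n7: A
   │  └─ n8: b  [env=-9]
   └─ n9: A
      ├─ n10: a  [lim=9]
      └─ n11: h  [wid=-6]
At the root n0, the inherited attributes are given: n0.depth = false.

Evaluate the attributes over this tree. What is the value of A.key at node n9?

25

1. n0.depth = false  [given at root]
2. n1.lim = 18  [terminal]
3. n2.off = false  [false]
4. n3.off = true  [true]
5. n4.wid = -5  [terminal]
6. n5.fin = true  [terminal]
7. n6.wid = 12  [terminal]
8. n3.tag = false  [h₁.wid > 12]
9. n3.cnt = "wy"  ["wy"]
10. n7.key = 17  [len(E₁.cnt) + 15]
11. n8.env = -9  [terminal]
12. n7.lab = 18  [A.key + 1]
13. n7.env = false  [b.env > -9]
14. n9.key = 25  [A₀.lab + 7]
15. n10.lim = 9  [terminal]
16. n11.wid = -6  [terminal]
17. n9.lab = 23  [23]
18. n9.env = false  [A.key == h.wid]
19. n2.tag = true  [true]
20. n2.cnt = "qm"  ["qm"]
21. n0.acc = false  [a.lim > 18]
22. n0.sig = false  [S.depth == true]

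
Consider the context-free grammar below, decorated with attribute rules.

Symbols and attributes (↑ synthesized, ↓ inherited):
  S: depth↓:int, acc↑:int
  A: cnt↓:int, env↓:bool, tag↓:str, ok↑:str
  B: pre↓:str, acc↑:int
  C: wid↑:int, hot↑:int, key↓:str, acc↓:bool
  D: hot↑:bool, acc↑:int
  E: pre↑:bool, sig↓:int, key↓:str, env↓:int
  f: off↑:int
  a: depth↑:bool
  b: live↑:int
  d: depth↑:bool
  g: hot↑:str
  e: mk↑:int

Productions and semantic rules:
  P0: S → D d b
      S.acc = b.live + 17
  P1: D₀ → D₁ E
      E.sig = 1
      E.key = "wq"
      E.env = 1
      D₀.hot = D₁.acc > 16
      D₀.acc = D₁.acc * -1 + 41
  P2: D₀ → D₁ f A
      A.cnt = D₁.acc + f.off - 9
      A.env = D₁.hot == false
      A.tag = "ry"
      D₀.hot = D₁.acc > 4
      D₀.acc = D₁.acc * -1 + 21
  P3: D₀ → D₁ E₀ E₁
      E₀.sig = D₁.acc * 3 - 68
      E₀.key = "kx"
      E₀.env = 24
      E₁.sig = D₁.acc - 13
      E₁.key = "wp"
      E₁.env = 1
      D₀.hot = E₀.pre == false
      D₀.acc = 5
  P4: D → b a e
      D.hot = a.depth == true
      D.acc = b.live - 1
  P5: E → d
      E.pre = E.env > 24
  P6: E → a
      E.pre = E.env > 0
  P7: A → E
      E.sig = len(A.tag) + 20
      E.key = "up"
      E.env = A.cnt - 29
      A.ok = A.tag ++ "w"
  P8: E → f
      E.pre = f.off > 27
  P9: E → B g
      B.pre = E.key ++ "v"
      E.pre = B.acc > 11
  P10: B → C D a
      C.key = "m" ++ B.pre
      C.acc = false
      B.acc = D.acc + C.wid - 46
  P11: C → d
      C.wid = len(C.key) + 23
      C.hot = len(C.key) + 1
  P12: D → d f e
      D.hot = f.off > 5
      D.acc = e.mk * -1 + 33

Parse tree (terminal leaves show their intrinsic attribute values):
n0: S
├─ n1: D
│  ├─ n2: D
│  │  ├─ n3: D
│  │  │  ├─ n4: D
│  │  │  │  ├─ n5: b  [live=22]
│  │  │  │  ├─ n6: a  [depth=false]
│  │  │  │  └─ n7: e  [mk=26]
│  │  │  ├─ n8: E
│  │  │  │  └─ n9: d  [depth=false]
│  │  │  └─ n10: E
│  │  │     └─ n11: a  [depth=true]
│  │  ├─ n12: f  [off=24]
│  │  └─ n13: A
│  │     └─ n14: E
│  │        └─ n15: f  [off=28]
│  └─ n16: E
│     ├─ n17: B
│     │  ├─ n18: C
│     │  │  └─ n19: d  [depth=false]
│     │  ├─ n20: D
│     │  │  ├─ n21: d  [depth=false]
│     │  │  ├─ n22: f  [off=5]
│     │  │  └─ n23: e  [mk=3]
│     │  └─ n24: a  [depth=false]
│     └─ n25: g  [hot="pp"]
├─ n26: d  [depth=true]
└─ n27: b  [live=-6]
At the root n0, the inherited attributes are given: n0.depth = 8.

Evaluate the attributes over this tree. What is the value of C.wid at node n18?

27

1. n0.depth = 8  [given at root]
2. n5.live = 22  [terminal]
3. n6.depth = false  [terminal]
4. n7.mk = 26  [terminal]
5. n4.hot = false  [a.depth == true]
6. n4.acc = 21  [b.live - 1]
7. n8.sig = -5  [D₁.acc * 3 - 68]
8. n8.key = "kx"  ["kx"]
9. n8.env = 24  [24]
10. n9.depth = false  [terminal]
11. n8.pre = false  [E.env > 24]
12. n10.sig = 8  [D₁.acc - 13]
13. n10.key = "wp"  ["wp"]
14. n10.env = 1  [1]
15. n11.depth = true  [terminal]
16. n10.pre = true  [E.env > 0]
17. n3.hot = true  [E₀.pre == false]
18. n3.acc = 5  [5]
19. n12.off = 24  [terminal]
20. n13.cnt = 20  [D₁.acc + f.off - 9]
21. n13.env = false  [D₁.hot == false]
22. n13.tag = "ry"  ["ry"]
23. n14.sig = 22  [len(A.tag) + 20]
24. n14.key = "up"  ["up"]
25. n14.env = -9  [A.cnt - 29]
26. n15.off = 28  [terminal]
27. n14.pre = true  [f.off > 27]
28. n13.ok = "ryw"  [A.tag ++ "w"]
29. n2.hot = true  [D₁.acc > 4]
30. n2.acc = 16  [D₁.acc * -1 + 21]
31. n16.sig = 1  [1]
32. n16.key = "wq"  ["wq"]
33. n16.env = 1  [1]
34. n17.pre = "wqv"  [E.key ++ "v"]
35. n18.key = "mwqv"  ["m" ++ B.pre]
36. n18.acc = false  [false]
37. n19.depth = false  [terminal]
38. n18.wid = 27  [len(C.key) + 23]
39. n18.hot = 5  [len(C.key) + 1]
40. n21.depth = false  [terminal]
41. n22.off = 5  [terminal]
42. n23.mk = 3  [terminal]
43. n20.hot = false  [f.off > 5]
44. n20.acc = 30  [e.mk * -1 + 33]
45. n24.depth = false  [terminal]
46. n17.acc = 11  [D.acc + C.wid - 46]
47. n25.hot = "pp"  [terminal]
48. n16.pre = false  [B.acc > 11]
49. n1.hot = false  [D₁.acc > 16]
50. n1.acc = 25  [D₁.acc * -1 + 41]
51. n26.depth = true  [terminal]
52. n27.live = -6  [terminal]
53. n0.acc = 11  [b.live + 17]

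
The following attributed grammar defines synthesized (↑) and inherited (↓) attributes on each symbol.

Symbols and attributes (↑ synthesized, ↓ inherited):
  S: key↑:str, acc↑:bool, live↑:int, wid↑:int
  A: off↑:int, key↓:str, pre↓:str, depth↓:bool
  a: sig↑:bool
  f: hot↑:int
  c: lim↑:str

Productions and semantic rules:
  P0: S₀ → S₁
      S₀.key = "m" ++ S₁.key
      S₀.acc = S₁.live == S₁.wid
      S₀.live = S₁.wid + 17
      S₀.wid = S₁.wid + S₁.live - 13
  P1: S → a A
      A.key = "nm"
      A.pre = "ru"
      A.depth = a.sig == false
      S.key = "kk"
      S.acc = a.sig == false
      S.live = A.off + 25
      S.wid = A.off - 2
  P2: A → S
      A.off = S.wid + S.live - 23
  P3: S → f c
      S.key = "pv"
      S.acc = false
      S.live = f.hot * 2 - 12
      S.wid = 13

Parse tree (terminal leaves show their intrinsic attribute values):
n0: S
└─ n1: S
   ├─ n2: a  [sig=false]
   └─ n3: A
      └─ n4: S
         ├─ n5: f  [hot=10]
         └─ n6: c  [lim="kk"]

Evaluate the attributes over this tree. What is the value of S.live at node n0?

1. n2.sig = false  [terminal]
2. n3.key = "nm"  ["nm"]
3. n3.pre = "ru"  ["ru"]
4. n3.depth = true  [a.sig == false]
5. n5.hot = 10  [terminal]
6. n6.lim = "kk"  [terminal]
7. n4.key = "pv"  ["pv"]
8. n4.acc = false  [false]
9. n4.live = 8  [f.hot * 2 - 12]
10. n4.wid = 13  [13]
11. n3.off = -2  [S.wid + S.live - 23]
12. n1.key = "kk"  ["kk"]
13. n1.acc = true  [a.sig == false]
14. n1.live = 23  [A.off + 25]
15. n1.wid = -4  [A.off - 2]
16. n0.key = "mkk"  ["m" ++ S₁.key]
17. n0.acc = false  [S₁.live == S₁.wid]
18. n0.live = 13  [S₁.wid + 17]
19. n0.wid = 6  [S₁.wid + S₁.live - 13]

13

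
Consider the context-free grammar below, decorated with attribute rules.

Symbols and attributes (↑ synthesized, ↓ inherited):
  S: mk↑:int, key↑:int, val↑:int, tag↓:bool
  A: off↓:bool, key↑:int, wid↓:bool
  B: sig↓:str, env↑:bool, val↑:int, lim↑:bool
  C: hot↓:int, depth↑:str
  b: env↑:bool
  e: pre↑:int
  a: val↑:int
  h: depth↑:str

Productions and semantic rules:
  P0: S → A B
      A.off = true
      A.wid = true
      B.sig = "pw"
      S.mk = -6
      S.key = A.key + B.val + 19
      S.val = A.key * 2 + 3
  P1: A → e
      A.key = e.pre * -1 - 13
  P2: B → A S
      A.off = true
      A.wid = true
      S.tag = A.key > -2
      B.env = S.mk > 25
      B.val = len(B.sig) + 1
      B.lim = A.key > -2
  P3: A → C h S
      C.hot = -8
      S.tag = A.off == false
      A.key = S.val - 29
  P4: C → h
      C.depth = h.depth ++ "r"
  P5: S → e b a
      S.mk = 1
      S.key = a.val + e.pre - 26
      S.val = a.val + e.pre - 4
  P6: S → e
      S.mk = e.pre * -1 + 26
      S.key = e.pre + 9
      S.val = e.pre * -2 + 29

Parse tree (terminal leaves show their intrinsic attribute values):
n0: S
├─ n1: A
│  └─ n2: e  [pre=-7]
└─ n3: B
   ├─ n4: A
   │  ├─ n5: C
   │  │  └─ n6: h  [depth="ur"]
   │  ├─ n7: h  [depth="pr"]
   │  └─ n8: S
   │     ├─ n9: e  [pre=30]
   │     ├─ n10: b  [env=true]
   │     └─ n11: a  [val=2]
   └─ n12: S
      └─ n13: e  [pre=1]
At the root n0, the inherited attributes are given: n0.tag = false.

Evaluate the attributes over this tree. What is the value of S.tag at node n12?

true

1. n0.tag = false  [given at root]
2. n1.off = true  [true]
3. n1.wid = true  [true]
4. n2.pre = -7  [terminal]
5. n1.key = -6  [e.pre * -1 - 13]
6. n3.sig = "pw"  ["pw"]
7. n4.off = true  [true]
8. n4.wid = true  [true]
9. n5.hot = -8  [-8]
10. n6.depth = "ur"  [terminal]
11. n5.depth = "urr"  [h.depth ++ "r"]
12. n7.depth = "pr"  [terminal]
13. n8.tag = false  [A.off == false]
14. n9.pre = 30  [terminal]
15. n10.env = true  [terminal]
16. n11.val = 2  [terminal]
17. n8.mk = 1  [1]
18. n8.key = 6  [a.val + e.pre - 26]
19. n8.val = 28  [a.val + e.pre - 4]
20. n4.key = -1  [S.val - 29]
21. n12.tag = true  [A.key > -2]
22. n13.pre = 1  [terminal]
23. n12.mk = 25  [e.pre * -1 + 26]
24. n12.key = 10  [e.pre + 9]
25. n12.val = 27  [e.pre * -2 + 29]
26. n3.env = false  [S.mk > 25]
27. n3.val = 3  [len(B.sig) + 1]
28. n3.lim = true  [A.key > -2]
29. n0.mk = -6  [-6]
30. n0.key = 16  [A.key + B.val + 19]
31. n0.val = -9  [A.key * 2 + 3]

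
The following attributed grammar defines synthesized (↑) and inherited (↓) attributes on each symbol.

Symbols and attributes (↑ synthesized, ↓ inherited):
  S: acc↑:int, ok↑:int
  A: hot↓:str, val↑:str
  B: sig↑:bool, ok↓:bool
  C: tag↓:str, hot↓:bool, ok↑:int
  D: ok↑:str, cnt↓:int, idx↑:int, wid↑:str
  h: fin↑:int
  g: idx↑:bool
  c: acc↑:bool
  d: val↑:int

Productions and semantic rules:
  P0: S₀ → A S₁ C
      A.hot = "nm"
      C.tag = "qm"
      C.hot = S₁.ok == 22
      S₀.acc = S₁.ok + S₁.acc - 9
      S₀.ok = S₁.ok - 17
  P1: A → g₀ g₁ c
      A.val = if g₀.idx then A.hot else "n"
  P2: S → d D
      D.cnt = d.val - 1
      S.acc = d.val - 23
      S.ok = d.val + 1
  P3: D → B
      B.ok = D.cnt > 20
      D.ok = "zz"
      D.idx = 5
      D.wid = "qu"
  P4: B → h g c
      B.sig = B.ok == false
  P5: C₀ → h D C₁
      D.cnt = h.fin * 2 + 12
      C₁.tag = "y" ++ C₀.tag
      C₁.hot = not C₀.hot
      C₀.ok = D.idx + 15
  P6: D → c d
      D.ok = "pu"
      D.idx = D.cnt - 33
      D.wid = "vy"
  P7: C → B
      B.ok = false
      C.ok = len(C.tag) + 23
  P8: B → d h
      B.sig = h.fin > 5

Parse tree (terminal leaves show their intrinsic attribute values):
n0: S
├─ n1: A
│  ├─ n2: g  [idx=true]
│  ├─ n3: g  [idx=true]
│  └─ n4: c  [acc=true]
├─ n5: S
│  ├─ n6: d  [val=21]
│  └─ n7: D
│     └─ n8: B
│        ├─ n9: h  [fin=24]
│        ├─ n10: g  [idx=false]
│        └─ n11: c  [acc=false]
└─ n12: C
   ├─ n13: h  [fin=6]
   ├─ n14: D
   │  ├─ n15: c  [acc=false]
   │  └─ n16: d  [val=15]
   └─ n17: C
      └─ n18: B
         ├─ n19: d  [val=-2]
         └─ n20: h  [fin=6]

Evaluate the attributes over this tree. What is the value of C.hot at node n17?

false

1. n1.hot = "nm"  ["nm"]
2. n2.idx = true  [terminal]
3. n3.idx = true  [terminal]
4. n4.acc = true  [terminal]
5. n1.val = "nm"  [if g₀.idx then A.hot else "n"]
6. n6.val = 21  [terminal]
7. n7.cnt = 20  [d.val - 1]
8. n8.ok = false  [D.cnt > 20]
9. n9.fin = 24  [terminal]
10. n10.idx = false  [terminal]
11. n11.acc = false  [terminal]
12. n8.sig = true  [B.ok == false]
13. n7.ok = "zz"  ["zz"]
14. n7.idx = 5  [5]
15. n7.wid = "qu"  ["qu"]
16. n5.acc = -2  [d.val - 23]
17. n5.ok = 22  [d.val + 1]
18. n12.tag = "qm"  ["qm"]
19. n12.hot = true  [S₁.ok == 22]
20. n13.fin = 6  [terminal]
21. n14.cnt = 24  [h.fin * 2 + 12]
22. n15.acc = false  [terminal]
23. n16.val = 15  [terminal]
24. n14.ok = "pu"  ["pu"]
25. n14.idx = -9  [D.cnt - 33]
26. n14.wid = "vy"  ["vy"]
27. n17.tag = "yqm"  ["y" ++ C₀.tag]
28. n17.hot = false  [not C₀.hot]
29. n18.ok = false  [false]
30. n19.val = -2  [terminal]
31. n20.fin = 6  [terminal]
32. n18.sig = true  [h.fin > 5]
33. n17.ok = 26  [len(C.tag) + 23]
34. n12.ok = 6  [D.idx + 15]
35. n0.acc = 11  [S₁.ok + S₁.acc - 9]
36. n0.ok = 5  [S₁.ok - 17]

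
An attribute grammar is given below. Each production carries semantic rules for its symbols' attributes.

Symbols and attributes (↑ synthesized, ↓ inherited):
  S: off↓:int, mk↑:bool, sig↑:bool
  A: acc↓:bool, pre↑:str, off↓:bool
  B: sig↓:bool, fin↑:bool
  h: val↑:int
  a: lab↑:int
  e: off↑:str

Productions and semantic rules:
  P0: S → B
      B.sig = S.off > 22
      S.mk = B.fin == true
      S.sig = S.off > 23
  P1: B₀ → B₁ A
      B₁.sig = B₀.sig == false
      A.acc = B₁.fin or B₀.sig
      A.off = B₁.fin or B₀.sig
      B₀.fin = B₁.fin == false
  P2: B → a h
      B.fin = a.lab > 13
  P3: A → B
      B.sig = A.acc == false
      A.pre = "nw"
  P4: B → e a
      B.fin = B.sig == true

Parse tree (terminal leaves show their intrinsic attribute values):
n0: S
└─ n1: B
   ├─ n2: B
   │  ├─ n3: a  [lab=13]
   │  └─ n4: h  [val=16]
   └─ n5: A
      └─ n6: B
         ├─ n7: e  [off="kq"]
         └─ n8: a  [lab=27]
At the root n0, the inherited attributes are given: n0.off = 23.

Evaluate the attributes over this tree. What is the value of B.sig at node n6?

false

1. n0.off = 23  [given at root]
2. n1.sig = true  [S.off > 22]
3. n2.sig = false  [B₀.sig == false]
4. n3.lab = 13  [terminal]
5. n4.val = 16  [terminal]
6. n2.fin = false  [a.lab > 13]
7. n5.acc = true  [B₁.fin or B₀.sig]
8. n5.off = true  [B₁.fin or B₀.sig]
9. n6.sig = false  [A.acc == false]
10. n7.off = "kq"  [terminal]
11. n8.lab = 27  [terminal]
12. n6.fin = false  [B.sig == true]
13. n5.pre = "nw"  ["nw"]
14. n1.fin = true  [B₁.fin == false]
15. n0.mk = true  [B.fin == true]
16. n0.sig = false  [S.off > 23]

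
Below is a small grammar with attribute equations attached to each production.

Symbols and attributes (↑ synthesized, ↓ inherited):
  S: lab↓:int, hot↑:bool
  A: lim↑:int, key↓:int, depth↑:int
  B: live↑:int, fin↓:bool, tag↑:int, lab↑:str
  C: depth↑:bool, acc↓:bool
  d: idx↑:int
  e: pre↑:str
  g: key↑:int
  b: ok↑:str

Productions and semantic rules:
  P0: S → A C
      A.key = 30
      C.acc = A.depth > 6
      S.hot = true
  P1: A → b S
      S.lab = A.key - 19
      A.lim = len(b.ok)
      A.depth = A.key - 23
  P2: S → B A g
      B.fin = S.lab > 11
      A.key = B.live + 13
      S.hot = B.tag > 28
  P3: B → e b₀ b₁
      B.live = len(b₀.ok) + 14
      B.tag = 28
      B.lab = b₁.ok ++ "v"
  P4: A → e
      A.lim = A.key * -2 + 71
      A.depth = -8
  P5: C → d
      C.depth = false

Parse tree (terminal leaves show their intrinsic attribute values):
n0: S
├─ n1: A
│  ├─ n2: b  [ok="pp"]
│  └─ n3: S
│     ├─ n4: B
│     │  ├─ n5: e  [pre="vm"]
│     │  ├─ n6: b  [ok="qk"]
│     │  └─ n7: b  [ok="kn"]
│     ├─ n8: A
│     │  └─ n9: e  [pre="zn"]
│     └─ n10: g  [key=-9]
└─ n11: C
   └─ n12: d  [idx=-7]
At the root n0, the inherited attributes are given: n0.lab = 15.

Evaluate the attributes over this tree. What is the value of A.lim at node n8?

1. n0.lab = 15  [given at root]
2. n1.key = 30  [30]
3. n2.ok = "pp"  [terminal]
4. n3.lab = 11  [A.key - 19]
5. n4.fin = false  [S.lab > 11]
6. n5.pre = "vm"  [terminal]
7. n6.ok = "qk"  [terminal]
8. n7.ok = "kn"  [terminal]
9. n4.live = 16  [len(b₀.ok) + 14]
10. n4.tag = 28  [28]
11. n4.lab = "knv"  [b₁.ok ++ "v"]
12. n8.key = 29  [B.live + 13]
13. n9.pre = "zn"  [terminal]
14. n8.lim = 13  [A.key * -2 + 71]
15. n8.depth = -8  [-8]
16. n10.key = -9  [terminal]
17. n3.hot = false  [B.tag > 28]
18. n1.lim = 2  [len(b.ok)]
19. n1.depth = 7  [A.key - 23]
20. n11.acc = true  [A.depth > 6]
21. n12.idx = -7  [terminal]
22. n11.depth = false  [false]
23. n0.hot = true  [true]

13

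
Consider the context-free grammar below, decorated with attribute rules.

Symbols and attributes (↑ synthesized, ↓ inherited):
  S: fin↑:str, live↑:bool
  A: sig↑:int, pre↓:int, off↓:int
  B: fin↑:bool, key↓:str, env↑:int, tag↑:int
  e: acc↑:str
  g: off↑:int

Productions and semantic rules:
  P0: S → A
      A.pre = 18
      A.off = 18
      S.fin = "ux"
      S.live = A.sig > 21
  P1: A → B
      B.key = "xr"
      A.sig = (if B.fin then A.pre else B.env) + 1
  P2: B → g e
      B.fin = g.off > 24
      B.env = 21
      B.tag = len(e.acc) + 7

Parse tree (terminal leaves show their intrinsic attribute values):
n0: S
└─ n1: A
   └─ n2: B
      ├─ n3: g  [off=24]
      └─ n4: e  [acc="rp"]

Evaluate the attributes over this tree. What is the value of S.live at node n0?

1. n1.pre = 18  [18]
2. n1.off = 18  [18]
3. n2.key = "xr"  ["xr"]
4. n3.off = 24  [terminal]
5. n4.acc = "rp"  [terminal]
6. n2.fin = false  [g.off > 24]
7. n2.env = 21  [21]
8. n2.tag = 9  [len(e.acc) + 7]
9. n1.sig = 22  [(if B.fin then A.pre else B.env) + 1]
10. n0.fin = "ux"  ["ux"]
11. n0.live = true  [A.sig > 21]

true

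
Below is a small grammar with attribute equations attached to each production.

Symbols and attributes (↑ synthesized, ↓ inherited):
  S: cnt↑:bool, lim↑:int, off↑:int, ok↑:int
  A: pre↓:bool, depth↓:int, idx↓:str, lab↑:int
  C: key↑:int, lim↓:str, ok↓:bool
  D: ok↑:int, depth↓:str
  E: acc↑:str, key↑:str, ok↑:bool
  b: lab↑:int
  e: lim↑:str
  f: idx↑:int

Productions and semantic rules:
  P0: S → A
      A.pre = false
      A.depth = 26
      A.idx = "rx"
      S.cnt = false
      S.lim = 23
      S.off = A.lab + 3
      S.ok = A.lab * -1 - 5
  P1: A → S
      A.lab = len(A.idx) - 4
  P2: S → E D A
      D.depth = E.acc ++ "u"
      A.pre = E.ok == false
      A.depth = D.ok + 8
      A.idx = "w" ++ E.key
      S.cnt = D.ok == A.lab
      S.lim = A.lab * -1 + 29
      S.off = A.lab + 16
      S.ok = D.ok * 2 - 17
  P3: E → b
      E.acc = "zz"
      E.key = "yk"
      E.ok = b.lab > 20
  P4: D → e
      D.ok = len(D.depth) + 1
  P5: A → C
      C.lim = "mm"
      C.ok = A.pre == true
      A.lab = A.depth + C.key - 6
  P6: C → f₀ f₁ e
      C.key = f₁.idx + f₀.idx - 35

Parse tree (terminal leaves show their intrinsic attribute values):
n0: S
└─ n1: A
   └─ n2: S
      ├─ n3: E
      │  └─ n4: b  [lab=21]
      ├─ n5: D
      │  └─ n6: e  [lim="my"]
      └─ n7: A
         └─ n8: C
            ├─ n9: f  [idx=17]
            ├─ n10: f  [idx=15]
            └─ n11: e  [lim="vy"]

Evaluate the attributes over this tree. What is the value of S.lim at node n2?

26

1. n1.pre = false  [false]
2. n1.depth = 26  [26]
3. n1.idx = "rx"  ["rx"]
4. n4.lab = 21  [terminal]
5. n3.acc = "zz"  ["zz"]
6. n3.key = "yk"  ["yk"]
7. n3.ok = true  [b.lab > 20]
8. n5.depth = "zzu"  [E.acc ++ "u"]
9. n6.lim = "my"  [terminal]
10. n5.ok = 4  [len(D.depth) + 1]
11. n7.pre = false  [E.ok == false]
12. n7.depth = 12  [D.ok + 8]
13. n7.idx = "wyk"  ["w" ++ E.key]
14. n8.lim = "mm"  ["mm"]
15. n8.ok = false  [A.pre == true]
16. n9.idx = 17  [terminal]
17. n10.idx = 15  [terminal]
18. n11.lim = "vy"  [terminal]
19. n8.key = -3  [f₁.idx + f₀.idx - 35]
20. n7.lab = 3  [A.depth + C.key - 6]
21. n2.cnt = false  [D.ok == A.lab]
22. n2.lim = 26  [A.lab * -1 + 29]
23. n2.off = 19  [A.lab + 16]
24. n2.ok = -9  [D.ok * 2 - 17]
25. n1.lab = -2  [len(A.idx) - 4]
26. n0.cnt = false  [false]
27. n0.lim = 23  [23]
28. n0.off = 1  [A.lab + 3]
29. n0.ok = -3  [A.lab * -1 - 5]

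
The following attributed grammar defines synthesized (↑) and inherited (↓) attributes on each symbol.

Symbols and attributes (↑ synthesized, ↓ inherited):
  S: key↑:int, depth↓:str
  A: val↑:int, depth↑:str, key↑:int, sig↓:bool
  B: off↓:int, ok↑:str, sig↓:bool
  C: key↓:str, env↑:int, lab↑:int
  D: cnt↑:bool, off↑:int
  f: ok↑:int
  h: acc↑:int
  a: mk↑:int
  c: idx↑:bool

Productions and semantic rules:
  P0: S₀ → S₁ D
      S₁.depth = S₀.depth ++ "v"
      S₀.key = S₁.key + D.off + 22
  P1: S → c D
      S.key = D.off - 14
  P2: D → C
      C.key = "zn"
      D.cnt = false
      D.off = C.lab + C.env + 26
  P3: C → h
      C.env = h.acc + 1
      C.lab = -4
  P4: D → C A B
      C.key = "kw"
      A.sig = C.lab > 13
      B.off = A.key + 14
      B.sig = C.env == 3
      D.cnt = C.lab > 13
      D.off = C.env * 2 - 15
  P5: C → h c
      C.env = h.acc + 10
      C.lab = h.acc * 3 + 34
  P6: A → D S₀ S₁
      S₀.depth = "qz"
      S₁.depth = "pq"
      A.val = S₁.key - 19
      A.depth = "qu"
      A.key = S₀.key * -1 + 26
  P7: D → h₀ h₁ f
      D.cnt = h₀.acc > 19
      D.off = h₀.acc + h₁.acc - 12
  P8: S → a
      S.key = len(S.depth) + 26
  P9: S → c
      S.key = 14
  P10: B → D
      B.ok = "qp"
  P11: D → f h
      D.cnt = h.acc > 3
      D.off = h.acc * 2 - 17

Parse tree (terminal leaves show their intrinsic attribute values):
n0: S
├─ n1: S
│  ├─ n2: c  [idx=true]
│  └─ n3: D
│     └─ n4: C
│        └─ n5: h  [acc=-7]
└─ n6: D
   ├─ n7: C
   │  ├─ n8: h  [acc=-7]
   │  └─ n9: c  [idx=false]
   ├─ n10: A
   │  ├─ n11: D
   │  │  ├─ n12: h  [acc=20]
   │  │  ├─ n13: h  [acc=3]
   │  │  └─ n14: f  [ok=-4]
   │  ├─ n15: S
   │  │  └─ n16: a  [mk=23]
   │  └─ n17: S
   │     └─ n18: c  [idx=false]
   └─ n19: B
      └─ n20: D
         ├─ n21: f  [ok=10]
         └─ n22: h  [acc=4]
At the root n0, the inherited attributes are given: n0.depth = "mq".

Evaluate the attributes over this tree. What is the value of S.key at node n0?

1. n0.depth = "mq"  [given at root]
2. n1.depth = "mqv"  [S₀.depth ++ "v"]
3. n2.idx = true  [terminal]
4. n4.key = "zn"  ["zn"]
5. n5.acc = -7  [terminal]
6. n4.env = -6  [h.acc + 1]
7. n4.lab = -4  [-4]
8. n3.cnt = false  [false]
9. n3.off = 16  [C.lab + C.env + 26]
10. n1.key = 2  [D.off - 14]
11. n7.key = "kw"  ["kw"]
12. n8.acc = -7  [terminal]
13. n9.idx = false  [terminal]
14. n7.env = 3  [h.acc + 10]
15. n7.lab = 13  [h.acc * 3 + 34]
16. n10.sig = false  [C.lab > 13]
17. n12.acc = 20  [terminal]
18. n13.acc = 3  [terminal]
19. n14.ok = -4  [terminal]
20. n11.cnt = true  [h₀.acc > 19]
21. n11.off = 11  [h₀.acc + h₁.acc - 12]
22. n15.depth = "qz"  ["qz"]
23. n16.mk = 23  [terminal]
24. n15.key = 28  [len(S.depth) + 26]
25. n17.depth = "pq"  ["pq"]
26. n18.idx = false  [terminal]
27. n17.key = 14  [14]
28. n10.val = -5  [S₁.key - 19]
29. n10.depth = "qu"  ["qu"]
30. n10.key = -2  [S₀.key * -1 + 26]
31. n19.off = 12  [A.key + 14]
32. n19.sig = true  [C.env == 3]
33. n21.ok = 10  [terminal]
34. n22.acc = 4  [terminal]
35. n20.cnt = true  [h.acc > 3]
36. n20.off = -9  [h.acc * 2 - 17]
37. n19.ok = "qp"  ["qp"]
38. n6.cnt = false  [C.lab > 13]
39. n6.off = -9  [C.env * 2 - 15]
40. n0.key = 15  [S₁.key + D.off + 22]

15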